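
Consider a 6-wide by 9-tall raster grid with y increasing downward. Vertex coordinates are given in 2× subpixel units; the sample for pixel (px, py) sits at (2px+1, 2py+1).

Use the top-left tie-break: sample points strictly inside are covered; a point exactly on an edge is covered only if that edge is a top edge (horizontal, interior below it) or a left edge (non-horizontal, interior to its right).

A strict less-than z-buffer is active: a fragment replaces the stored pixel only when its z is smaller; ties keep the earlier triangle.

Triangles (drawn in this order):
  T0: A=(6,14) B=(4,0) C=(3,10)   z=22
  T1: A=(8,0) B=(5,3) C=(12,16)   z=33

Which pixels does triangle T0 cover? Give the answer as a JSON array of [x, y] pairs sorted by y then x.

T0:
  2·area = 34  (B↔C swapped to make it positive)
  edge (6, 14)→(3, 10): d=(-3,-4) top-left  bias=+0
  edge (3, 10)→(4, 0): d=(1,-10) top-left  bias=+0
  edge (4, 0)→(6, 14): d=(2,14) right/bottom  bias=-1
    (2,3)@(5, 7): e=[17,17,0] → ·  [on edge]
    (2,4)@(5, 9): e=[11,19,4] → █
    (3,4)@(7, 9): e=[19,39,-24] → ·
    (2,5)@(5, 11): e=[5,21,8] → █
    (3,5)@(7, 11): e=[13,41,-20] → ·
    (2,6)@(5, 13): e=[-1,23,12] → ·
  covered (2 px):
    · · · · · ·
    · · · · · ·
    · · · · · ·
    · · · · · ·
    · · █ · · ·
    · · █ · · ·
    · · · · · ·
    · · · · · ·
    · · · · · ·
T1:
  2·area = 60  (B↔C swapped to make it positive)
  edge (8, 0)→(12, 16): d=(4,16) right/bottom  bias=-1
  edge (12, 16)→(5, 3): d=(-7,-13) top-left  bias=+0
  edge (5, 3)→(8, 0): d=(3,-3) top-left  bias=+0
    (3,0)@(7, 1): e=[20,40,0] → █  [on edge]
    (4,0)@(9, 1): e=[-12,66,6] → ·
    (2,1)@(5, 3): e=[60,0,0] → █  [on edge]
    (4,1)@(9, 3): e=[-4,52,12] → ·
    (1,2)@(3, 5): e=[100,-40,0] → ·  [on edge]
    (2,2)@(5, 5): e=[68,-14,6] → ·
    (3,2)@(7, 5): e=[36,12,12] → █
    (4,2)@(9, 5): e=[4,38,18] → █
    (5,2)@(11, 5): e=[-28,64,24] → ·
    (0,3)@(1, 7): e=[140,-80,0] → ·  [on edge]
    (3,3)@(7, 7): e=[44,-2,18] → ·
    (4,3)@(9, 7): e=[12,24,24] → █
  covered (8 px):
    · · · █ · ·
    · · █ █ · ·
    · · · █ █ ·
    · · · · █ ·
    · · · · █ ·
    · · · · · ·
    · · · · · █
    · · · · · ·
    · · · · · ·

Final: [[2,4],[2,5]]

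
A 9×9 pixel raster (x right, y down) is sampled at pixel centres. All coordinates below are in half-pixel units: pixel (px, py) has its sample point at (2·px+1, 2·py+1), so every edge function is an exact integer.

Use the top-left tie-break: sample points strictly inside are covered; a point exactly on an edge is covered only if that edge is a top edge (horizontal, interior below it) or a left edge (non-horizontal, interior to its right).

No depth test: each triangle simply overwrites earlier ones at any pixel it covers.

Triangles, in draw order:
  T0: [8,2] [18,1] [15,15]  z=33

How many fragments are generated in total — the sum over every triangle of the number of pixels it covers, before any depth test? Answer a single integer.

T0:
  2·area = 137
  edge (8, 2)→(18, 1): d=(10,-1) top-left  bias=+0
  edge (18, 1)→(15, 15): d=(-3,14) right/bottom  bias=-1
  edge (15, 15)→(8, 2): d=(-7,-13) top-left  bias=+0
    (4,1)@(9, 3): e=[11,120,6] → X
    (5,1)@(11, 3): e=[13,92,32] → X
    (6,1)@(13, 3): e=[15,64,58] → X
    (7,1)@(15, 3): e=[17,36,84] → X
    (8,1)@(17, 3): e=[19,8,110] → X
    (4,2)@(9, 5): e=[31,114,-8] → .
    (5,2)@(11, 5): e=[33,86,18] → X
    (5,3)@(11, 7): e=[53,80,4] → X
    (8,3)@(17, 7): e=[59,-4,82] → .
    (5,4)@(11, 9): e=[73,74,-10] → .
    (6,4)@(13, 9): e=[75,46,16] → X
    (8,4)@(17, 9): e=[79,-10,68] → .
    (7,7)@(15, 15): e=[137,0,0] → .  [on edge]
  covered (17 px):
    . . . . . . . . .
    . . . . X X X X X
    . . . . . X X X X
    . . . . . X X X .
    . . . . . . X X .
    . . . . . . X X .
    . . . . . . . X .
    . . . . . . . . .
    . . . . . . . . .

Result: 17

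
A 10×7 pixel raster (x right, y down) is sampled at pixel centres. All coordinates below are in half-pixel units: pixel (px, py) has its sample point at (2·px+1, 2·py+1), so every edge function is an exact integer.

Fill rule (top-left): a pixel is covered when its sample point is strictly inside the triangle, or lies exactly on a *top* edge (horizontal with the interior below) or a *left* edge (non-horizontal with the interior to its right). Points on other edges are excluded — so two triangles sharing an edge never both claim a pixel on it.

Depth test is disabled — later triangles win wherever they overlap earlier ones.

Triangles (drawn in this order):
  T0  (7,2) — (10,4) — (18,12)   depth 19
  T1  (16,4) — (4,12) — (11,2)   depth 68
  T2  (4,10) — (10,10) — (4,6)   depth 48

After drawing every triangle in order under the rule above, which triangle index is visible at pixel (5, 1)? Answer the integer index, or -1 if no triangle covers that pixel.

T0:
  2·area = 8
  edge (7, 2)→(10, 4): d=(3,2) right/bottom  bias=-1
  edge (10, 4)→(18, 12): d=(8,8) right/bottom  bias=-1
  edge (18, 12)→(7, 2): d=(-11,-10) top-left  bias=+0
    (3,0)@(7, 1): e=[-3,0,11] → ·  [on edge]
    (4,1)@(9, 3): e=[-1,0,9] → ·  [on edge]
    (5,2)@(11, 5): e=[1,0,7] → ·  [on edge]
    (6,3)@(13, 7): e=[3,0,5] → ·  [on edge]
    (7,4)@(15, 9): e=[5,0,3] → ·  [on edge]
    (8,5)@(17, 11): e=[7,0,1] → ·  [on edge]
    (9,6)@(19, 13): e=[9,0,-1] → ·  [on edge]
  covered (0 px):
    · · · · · · · · · ·
    · · · · · · · · · ·
    · · · · · · · · · ·
    · · · · · · · · · ·
    · · · · · · · · · ·
    · · · · · · · · · ·
    · · · · · · · · · ·
T1:
  2·area = 64
  edge (16, 4)→(4, 12): d=(-12,8) right/bottom  bias=-1
  edge (4, 12)→(11, 2): d=(7,-10) top-left  bias=+0
  edge (11, 2)→(16, 4): d=(5,2) right/bottom  bias=-1
    (5,1)@(11, 3): e=[52,7,5] → █
    (6,1)@(13, 3): e=[36,27,1] → █
    (7,1)@(15, 3): e=[20,47,-3] → ·
    (4,2)@(9, 5): e=[44,1,19] → █
    (7,2)@(15, 5): e=[-4,61,7] → ·
    (4,3)@(9, 7): e=[20,15,29] → █
    (6,3)@(13, 7): e=[-12,55,21] → ·
    (3,4)@(7, 9): e=[12,9,43] → █
    (4,4)@(9, 9): e=[-4,29,39] → ·
    (5,4)@(11, 9): e=[-20,49,35] → ·
    (2,5)@(5, 11): e=[4,3,57] → █
    (3,5)@(7, 11): e=[-12,23,53] → ·
  covered (9 px):
    · · · · · · · · · ·
    · · · · · █ █ · · ·
    · · · · █ █ █ · · ·
    · · · · █ █ · · · ·
    · · · █ · · · · · ·
    · · █ · · · · · · ·
    · · · · · · · · · ·
T2:
  2·area = 24  (B↔C swapped to make it positive)
  edge (4, 10)→(4, 6): d=(0,-4) top-left  bias=+0
  edge (4, 6)→(10, 10): d=(6,4) right/bottom  bias=-1
  edge (10, 10)→(4, 10): d=(-6,0) right/bottom  bias=-1
    (2,3)@(5, 7): e=[4,2,18] → █
    (3,3)@(7, 7): e=[12,-6,18] → ·
    (2,4)@(5, 9): e=[4,14,6] → █
    (3,4)@(7, 9): e=[12,6,6] → █
    (4,4)@(9, 9): e=[20,-2,6] → ·
    (2,5)@(5, 11): e=[4,26,-6] → ·
    (3,5)@(7, 11): e=[12,18,-6] → ·
  covered (3 px):
    · · · · · · · · · ·
    · · · · · · · · · ·
    · · · · · · · · · ·
    · · █ · · · · · · ·
    · · █ █ · · · · · ·
    · · · · · · · · · ·
    · · · · · · · · · ·

Z-buffer (winner per pixel, '.' = empty):
  . . . . . . . . . .
  . . . . . 1 1 . . .
  . . . . 1 1 1 . . .
  . . 2 . 1 1 . . . .
  . . 2 2 . . . . . .
  . . 1 . . . . . . .
  . . . . . . . . . .

Result: 1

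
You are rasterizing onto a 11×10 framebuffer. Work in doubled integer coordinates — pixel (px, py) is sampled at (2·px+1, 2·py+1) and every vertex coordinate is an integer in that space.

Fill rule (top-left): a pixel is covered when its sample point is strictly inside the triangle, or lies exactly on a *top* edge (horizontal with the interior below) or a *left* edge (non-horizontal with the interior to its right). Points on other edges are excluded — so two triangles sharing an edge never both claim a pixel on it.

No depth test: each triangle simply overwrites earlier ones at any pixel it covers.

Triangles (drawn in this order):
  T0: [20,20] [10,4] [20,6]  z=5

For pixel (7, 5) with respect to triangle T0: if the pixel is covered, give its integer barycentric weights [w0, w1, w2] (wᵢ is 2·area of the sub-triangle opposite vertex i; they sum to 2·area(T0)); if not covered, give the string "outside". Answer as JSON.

T0:
  2·area = 140
  edge (20, 20)→(10, 4): d=(-10,-16) top-left  bias=+0
  edge (10, 4)→(20, 6): d=(10,2) right/bottom  bias=-1
  edge (20, 6)→(20, 20): d=(0,14) right/bottom  bias=-1
    (2,1)@(5, 3): e=[-70,0,210] → ·  [on edge]
    (5,2)@(11, 5): e=[6,8,126] → █
    (6,2)@(13, 5): e=[38,4,98] → █
    (7,2)@(15, 5): e=[70,0,70] → ·  [on edge]
    (5,3)@(11, 7): e=[-14,28,126] → ·
    (6,3)@(13, 7): e=[18,24,98] → █
    (7,3)@(15, 7): e=[50,20,70] → █
    (8,3)@(17, 7): e=[82,16,42] → █
    (9,3)@(19, 7): e=[114,12,14] → █
    (10,3)@(21, 7): e=[146,8,-14] → ·
    (6,4)@(13, 9): e=[-2,44,98] → ·
    (7,4)@(15, 9): e=[30,40,70] → █
  covered (17 px):
    · · · · · · · · · · ·
    · · · · · · · · · · ·
    · · · · · █ █ · · · ·
    · · · · · · █ █ █ █ ·
    · · · · · · · █ █ █ ·
    · · · · · · · █ █ █ ·
    · · · · · · · · █ █ ·
    · · · · · · · · █ █ ·
    · · · · · · · · · █ ·
    · · · · · · · · · · ·

Final: [60,70,10]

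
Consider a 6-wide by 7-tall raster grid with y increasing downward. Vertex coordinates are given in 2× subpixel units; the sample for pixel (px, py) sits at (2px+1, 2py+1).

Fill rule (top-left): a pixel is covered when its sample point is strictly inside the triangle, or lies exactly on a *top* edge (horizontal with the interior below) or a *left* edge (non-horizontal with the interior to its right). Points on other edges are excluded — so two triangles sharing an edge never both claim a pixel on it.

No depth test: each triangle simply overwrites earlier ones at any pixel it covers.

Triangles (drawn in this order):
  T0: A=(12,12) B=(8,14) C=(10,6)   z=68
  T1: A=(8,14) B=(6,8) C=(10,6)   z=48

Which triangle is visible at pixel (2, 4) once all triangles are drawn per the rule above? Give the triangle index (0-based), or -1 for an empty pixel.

T0:
  2·area = 28
  edge (12, 12)→(8, 14): d=(-4,2) right/bottom  bias=-1
  edge (8, 14)→(10, 6): d=(2,-8) top-left  bias=+0
  edge (10, 6)→(12, 12): d=(2,6) right/bottom  bias=-1
    (4,1)@(9, 3): e=[42,-14,0] → ·  [on edge]
    (5,4)@(11, 9): e=[14,14,0] → ·  [on edge]
    (4,5)@(9, 11): e=[10,2,16] → #
    (5,5)@(11, 11): e=[6,18,4] → #
    (4,6)@(9, 13): e=[2,6,20] → #
    (5,6)@(11, 13): e=[-2,22,8] → ·
  covered (3 px):
    · · · · · ·
    · · · · · ·
    · · · · · ·
    · · · · · ·
    · · · · · ·
    · · · · # #
    · · · · # ·
T1:
  2·area = 28
  edge (8, 14)→(6, 8): d=(-2,-6) top-left  bias=+0
  edge (6, 8)→(10, 6): d=(4,-2) top-left  bias=+0
  edge (10, 6)→(8, 14): d=(-2,8) right/bottom  bias=-1
    (2,2)@(5, 5): e=[0,-14,42] → ·  [on edge]
    (4,3)@(9, 7): e=[20,2,6] → #
    (5,3)@(11, 7): e=[32,6,-10] → ·
    (3,4)@(7, 9): e=[4,6,18] → #
    (5,4)@(11, 9): e=[28,14,-14] → ·
    (3,5)@(7, 11): e=[0,14,14] → #  [on edge]
    (4,5)@(9, 11): e=[12,18,-2] → ·
    (3,6)@(7, 13): e=[-4,22,10] → ·
  covered (4 px):
    · · · · · ·
    · · · · · ·
    · · · · · ·
    · · · · # ·
    · · · # # ·
    · · · # · ·
    · · · · · ·

Z-buffer (winner per pixel, '.' = empty):
  . . . . . .
  . . . . . .
  . . . . . .
  . . . . 1 .
  . . . 1 1 .
  . . . 1 0 0
  . . . . 0 .

Result: -1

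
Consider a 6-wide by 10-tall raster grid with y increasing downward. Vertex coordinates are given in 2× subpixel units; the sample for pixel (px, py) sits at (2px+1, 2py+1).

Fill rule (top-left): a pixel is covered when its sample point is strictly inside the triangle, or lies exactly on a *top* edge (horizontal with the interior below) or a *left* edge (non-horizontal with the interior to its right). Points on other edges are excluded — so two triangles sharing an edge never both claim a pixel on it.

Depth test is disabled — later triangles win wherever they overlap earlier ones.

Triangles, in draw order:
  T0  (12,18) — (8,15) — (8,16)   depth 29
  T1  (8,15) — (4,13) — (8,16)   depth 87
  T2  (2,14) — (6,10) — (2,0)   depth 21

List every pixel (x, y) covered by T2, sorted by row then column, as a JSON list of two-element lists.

T0:
  2·area = 4  (B↔C swapped to make it positive)
  edge (12, 18)→(8, 16): d=(-4,-2) top-left  bias=+0
  edge (8, 16)→(8, 15): d=(0,-1) top-left  bias=+0
  edge (8, 15)→(12, 18): d=(4,3) right/bottom  bias=-1
  covered (0 px):
    · · · · · ·
    · · · · · ·
    · · · · · ·
    · · · · · ·
    · · · · · ·
    · · · · · ·
    · · · · · ·
    · · · · · ·
    · · · · · ·
    · · · · · ·
T1:
  2·area = 4  (B↔C swapped to make it positive)
  edge (8, 15)→(8, 16): d=(0,1) right/bottom  bias=-1
  edge (8, 16)→(4, 13): d=(-4,-3) top-left  bias=+0
  edge (4, 13)→(8, 15): d=(4,2) right/bottom  bias=-1
    (3,7)@(7, 15): e=[1,1,2] → #
    (4,7)@(9, 15): e=[-1,7,-2] → ·
    (3,8)@(7, 17): e=[1,-7,10] → ·
  covered (1 px):
    · · · · · ·
    · · · · · ·
    · · · · · ·
    · · · · · ·
    · · · · · ·
    · · · · · ·
    · · · · · ·
    · · · # · ·
    · · · · · ·
    · · · · · ·
T2:
  2·area = 56  (B↔C swapped to make it positive)
  edge (2, 14)→(2, 0): d=(0,-14) top-left  bias=+0
  edge (2, 0)→(6, 10): d=(4,10) right/bottom  bias=-1
  edge (6, 10)→(2, 14): d=(-4,4) right/bottom  bias=-1
    (1,1)@(3, 3): e=[14,2,40] → #
    (2,1)@(5, 3): e=[42,-18,32] → ·
    (1,2)@(3, 5): e=[14,10,32] → #
    (2,2)@(5, 5): e=[42,-10,24] → ·
    (5,2)@(11, 5): e=[126,-70,0] → ·  [on edge]
    (1,3)@(3, 7): e=[14,18,24] → #
    (2,3)@(5, 7): e=[42,-2,16] → ·
    (4,3)@(9, 7): e=[98,-42,0] → ·  [on edge]
    (1,4)@(3, 9): e=[14,26,16] → #
    (2,4)@(5, 9): e=[42,6,8] → #
    (3,4)@(7, 9): e=[70,-14,0] → ·  [on edge]
    (1,5)@(3, 11): e=[14,34,8] → #
    (2,5)@(5, 11): e=[42,14,0] → ·  [on edge]
    (1,6)@(3, 13): e=[14,42,0] → ·  [on edge]
    (0,7)@(1, 15): e=[-14,70,0] → ·  [on edge]
  covered (6 px):
    · · · · · ·
    · # · · · ·
    · # · · · ·
    · # · · · ·
    · # # · · ·
    · # · · · ·
    · · · · · ·
    · · · · · ·
    · · · · · ·
    · · · · · ·

Answer: [[1,1],[1,2],[1,3],[1,4],[2,4],[1,5]]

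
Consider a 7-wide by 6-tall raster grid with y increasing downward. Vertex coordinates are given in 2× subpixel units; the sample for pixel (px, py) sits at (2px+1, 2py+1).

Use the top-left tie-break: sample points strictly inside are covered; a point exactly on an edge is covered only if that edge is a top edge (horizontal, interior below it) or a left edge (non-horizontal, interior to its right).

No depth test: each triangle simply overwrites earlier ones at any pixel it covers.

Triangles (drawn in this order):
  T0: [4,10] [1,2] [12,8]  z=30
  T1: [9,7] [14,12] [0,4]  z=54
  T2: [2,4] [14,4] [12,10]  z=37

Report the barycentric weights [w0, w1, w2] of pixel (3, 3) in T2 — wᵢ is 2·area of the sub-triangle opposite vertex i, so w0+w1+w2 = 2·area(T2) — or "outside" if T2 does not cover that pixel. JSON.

T0:
  2·area = 70
  edge (4, 10)→(1, 2): d=(-3,-8) top-left  bias=+0
  edge (1, 2)→(12, 8): d=(11,6) right/bottom  bias=-1
  edge (12, 8)→(4, 10): d=(-8,2) right/bottom  bias=-1
    (1,2)@(3, 5): e=[7,21,42] → █
    (2,2)@(5, 5): e=[23,9,38] → █
    (3,2)@(7, 5): e=[39,-3,34] → ·
    (1,3)@(3, 7): e=[1,43,26] → █
    (3,3)@(7, 7): e=[33,19,18] → █
    (4,3)@(9, 7): e=[49,7,14] → █
    (5,3)@(11, 7): e=[65,-5,10] → ·
    (1,4)@(3, 9): e=[-5,65,10] → ·
    (2,4)@(5, 9): e=[11,53,6] → █
    (4,4)@(9, 9): e=[43,29,-2] → ·
    (2,5)@(5, 11): e=[5,75,-10] → ·
    (3,5)@(7, 11): e=[21,63,-14] → ·
  covered (8 px):
    · · · · · · ·
    · · · · · · ·
    · █ █ · · · ·
    · █ █ █ █ · ·
    · · █ █ · · ·
    · · · · · · ·
T1:
  2·area = 30
  edge (9, 7)→(14, 12): d=(5,5) right/bottom  bias=-1
  edge (14, 12)→(0, 4): d=(-14,-8) top-left  bias=+0
  edge (0, 4)→(9, 7): d=(9,3) right/bottom  bias=-1
    (1,0)@(3, 1): e=[0,66,-36] → ·  [on edge]
    (2,1)@(5, 3): e=[0,54,-24] → ·  [on edge]
    (1,2)@(3, 5): e=[20,10,0] → ·  [on edge]
    (3,2)@(7, 5): e=[0,42,-12] → ·  [on edge]
    (3,3)@(7, 7): e=[10,14,6] → █
    (4,3)@(9, 7): e=[0,30,0] → ·  [on edge]
    (3,4)@(7, 9): e=[20,-14,24] → ·
    (4,4)@(9, 9): e=[10,2,18] → █
    (5,4)@(11, 9): e=[0,18,12] → ·  [on edge]
    (4,5)@(9, 11): e=[20,-26,36] → ·
    (6,5)@(13, 11): e=[0,6,24] → ·  [on edge]
  covered (2 px):
    · · · · · · ·
    · · · · · · ·
    · · · · · · ·
    · · · █ · · ·
    · · · · █ · ·
    · · · · · · ·
T2:
  2·area = 72
  edge (2, 4)→(14, 4): d=(12,0) top-left  bias=+0
  edge (14, 4)→(12, 10): d=(-2,6) right/bottom  bias=-1
  edge (12, 10)→(2, 4): d=(-10,-6) top-left  bias=+0
    (2,2)@(5, 5): e=[12,52,8] → █
    (3,2)@(7, 5): e=[12,40,20] → █
    (4,2)@(9, 5): e=[12,28,32] → █
    (5,2)@(11, 5): e=[12,16,44] → █
    (6,2)@(13, 5): e=[12,4,56] → █
    (2,3)@(5, 7): e=[36,48,-12] → ·
    (3,3)@(7, 7): e=[36,36,0] → █  [on edge]
    (6,3)@(13, 7): e=[36,0,36] → ·  [on edge]
    (3,4)@(7, 9): e=[60,32,-20] → ·
    (4,4)@(9, 9): e=[60,20,-8] → ·
    (5,4)@(11, 9): e=[60,8,4] → █
    (6,4)@(13, 9): e=[60,-4,16] → ·
  covered (9 px):
    · · · · · · ·
    · · · · · · ·
    · · █ █ █ █ █
    · · · █ █ █ ·
    · · · · · █ ·
    · · · · · · ·

Final: [36,0,36]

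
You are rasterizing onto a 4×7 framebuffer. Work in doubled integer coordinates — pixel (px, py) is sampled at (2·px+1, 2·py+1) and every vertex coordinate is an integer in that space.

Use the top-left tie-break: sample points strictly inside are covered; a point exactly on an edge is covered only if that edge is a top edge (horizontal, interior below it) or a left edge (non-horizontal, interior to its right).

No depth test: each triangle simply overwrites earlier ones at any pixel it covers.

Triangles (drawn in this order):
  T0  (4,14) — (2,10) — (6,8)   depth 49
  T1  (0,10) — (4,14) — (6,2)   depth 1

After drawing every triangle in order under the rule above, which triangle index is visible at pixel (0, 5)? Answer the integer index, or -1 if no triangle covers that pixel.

T0:
  2·area = 20
  edge (4, 14)→(2, 10): d=(-2,-4) top-left  bias=+0
  edge (2, 10)→(6, 8): d=(4,-2) top-left  bias=+0
  edge (6, 8)→(4, 14): d=(-2,6) right/bottom  bias=-1
    (3,2)@(7, 5): e=[30,-10,0] → ·  [on edge]
    (2,4)@(5, 9): e=[14,2,4] → █
    (3,4)@(7, 9): e=[22,6,-8] → ·
    (1,5)@(3, 11): e=[2,6,12] → █
    (2,5)@(5, 11): e=[10,10,0] → ·  [on edge]
    (1,6)@(3, 13): e=[-2,14,8] → ·
  covered (2 px):
    · · · ·
    · · · ·
    · · · ·
    · · · ·
    · · █ ·
    · █ · ·
    · · · ·
T1:
  2·area = 56  (B↔C swapped to make it positive)
  edge (0, 10)→(6, 2): d=(6,-8) top-left  bias=+0
  edge (6, 2)→(4, 14): d=(-2,12) right/bottom  bias=-1
  edge (4, 14)→(0, 10): d=(-4,-4) top-left  bias=+0
    (2,2)@(5, 5): e=[10,6,40] → █
    (3,2)@(7, 5): e=[26,-18,48] → ·
    (1,3)@(3, 7): e=[6,26,24] → █
    (3,3)@(7, 7): e=[38,-22,40] → ·
    (0,4)@(1, 9): e=[2,46,8] → █
    (2,4)@(5, 9): e=[34,-2,24] → ·
    (0,5)@(1, 11): e=[14,42,0] → █  [on edge]
    (2,5)@(5, 11): e=[46,-6,16] → ·
    (0,6)@(1, 13): e=[26,38,-8] → ·
    (1,6)@(3, 13): e=[42,14,0] → █  [on edge]
    (2,6)@(5, 13): e=[58,-10,8] → ·
  covered (8 px):
    · · · ·
    · · · ·
    · · █ ·
    · █ █ ·
    █ █ · ·
    █ █ · ·
    · █ · ·

Z-buffer (winner per pixel, '.' = empty):
  . . . .
  . . . .
  . . 1 .
  . 1 1 .
  1 1 0 .
  1 1 . .
  . 1 . .

Result: 1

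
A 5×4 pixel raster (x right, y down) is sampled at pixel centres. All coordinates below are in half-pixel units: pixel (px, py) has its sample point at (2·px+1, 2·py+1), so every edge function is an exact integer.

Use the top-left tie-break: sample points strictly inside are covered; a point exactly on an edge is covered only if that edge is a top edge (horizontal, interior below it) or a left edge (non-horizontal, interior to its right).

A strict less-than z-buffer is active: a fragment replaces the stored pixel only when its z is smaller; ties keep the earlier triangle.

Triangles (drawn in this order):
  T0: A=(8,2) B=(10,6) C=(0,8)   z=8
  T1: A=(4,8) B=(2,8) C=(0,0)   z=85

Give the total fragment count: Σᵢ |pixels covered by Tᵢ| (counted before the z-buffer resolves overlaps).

T0:
  2·area = 44
  edge (8, 2)→(10, 6): d=(2,4) right/bottom  bias=-1
  edge (10, 6)→(0, 8): d=(-10,2) right/bottom  bias=-1
  edge (0, 8)→(8, 2): d=(8,-6) top-left  bias=+0
    (3,1)@(7, 3): e=[6,36,2] → X
    (4,1)@(9, 3): e=[-2,32,14] → .
    (2,2)@(5, 5): e=[18,20,6] → X
    (4,2)@(9, 5): e=[2,12,30] → X
    (1,3)@(3, 7): e=[30,4,10] → X
    (2,3)@(5, 7): e=[22,0,22] → .  [on edge]
    (3,3)@(7, 7): e=[14,-4,34] → .
    (4,3)@(9, 7): e=[6,-8,46] → .
  covered (5 px):
    . . . . .
    . . . X .
    . . X X X
    . X . . .
T1:
  2·area = 16
  edge (4, 8)→(2, 8): d=(-2,0) right/bottom  bias=-1
  edge (2, 8)→(0, 0): d=(-2,-8) top-left  bias=+0
  edge (0, 0)→(4, 8): d=(4,8) right/bottom  bias=-1
    (0,1)@(1, 3): e=[10,2,4] → X
    (1,1)@(3, 3): e=[10,18,-12] → .
    (0,2)@(1, 5): e=[6,-2,12] → .
    (1,3)@(3, 7): e=[2,10,4] → X
    (2,3)@(5, 7): e=[2,26,-12] → .
  covered (2 px):
    . . . . .
    X . . . .
    . . . . .
    . X . . .

Answer: 7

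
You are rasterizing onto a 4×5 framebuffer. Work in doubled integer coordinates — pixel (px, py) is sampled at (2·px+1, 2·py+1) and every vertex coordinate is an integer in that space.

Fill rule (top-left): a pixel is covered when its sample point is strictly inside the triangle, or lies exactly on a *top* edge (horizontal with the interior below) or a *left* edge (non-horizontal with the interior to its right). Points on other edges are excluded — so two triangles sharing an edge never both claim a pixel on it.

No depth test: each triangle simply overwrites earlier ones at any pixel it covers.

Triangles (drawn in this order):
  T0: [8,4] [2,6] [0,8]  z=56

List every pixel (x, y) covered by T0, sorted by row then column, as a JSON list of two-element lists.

T0:
  2·area = 8  (B↔C swapped to make it positive)
  edge (8, 4)→(0, 8): d=(-8,4) right/bottom  bias=-1
  edge (0, 8)→(2, 6): d=(2,-2) top-left  bias=+0
  edge (2, 6)→(8, 4): d=(6,-2) top-left  bias=+0
    (3,0)@(7, 1): e=[28,0,-20] → .  [on edge]
    (2,1)@(5, 3): e=[20,0,-12] → .  [on edge]
    (1,2)@(3, 5): e=[12,0,-4] → .  [on edge]
    (2,2)@(5, 5): e=[4,4,0] → X  [on edge]
    (3,2)@(7, 5): e=[-4,8,4] → .
    (0,3)@(1, 7): e=[4,0,4] → X  [on edge]
    (1,3)@(3, 7): e=[-4,4,8] → .
    (2,3)@(5, 7): e=[-12,8,12] → .
    (0,4)@(1, 9): e=[-12,4,16] → .
  covered (2 px):
    . . . .
    . . . .
    . . X .
    X . . .
    . . . .

Final: [[2,2],[0,3]]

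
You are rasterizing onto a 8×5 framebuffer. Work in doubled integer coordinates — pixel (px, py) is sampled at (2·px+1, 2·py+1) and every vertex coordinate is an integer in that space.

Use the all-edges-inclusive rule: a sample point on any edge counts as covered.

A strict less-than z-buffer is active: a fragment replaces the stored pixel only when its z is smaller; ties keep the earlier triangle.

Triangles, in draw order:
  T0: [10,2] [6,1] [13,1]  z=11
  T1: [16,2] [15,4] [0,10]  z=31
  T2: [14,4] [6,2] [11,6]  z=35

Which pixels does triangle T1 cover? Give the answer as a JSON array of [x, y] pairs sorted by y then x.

T0:
  2·area = 7
  edge (10, 2)→(6, 1): d=(-4,-1) inclusive
  edge (6, 1)→(13, 1): d=(7,0) inclusive
  edge (13, 1)→(10, 2): d=(-3,1) inclusive
    (0,0)@(1, 1): e=[-5,0,12] → ·  [on edge]
    (1,0)@(3, 1): e=[-3,0,10] → ·  [on edge]
    (2,0)@(5, 1): e=[-1,0,8] → ·  [on edge]
    (3,0)@(7, 1): e=[1,0,6] → █  [on edge]
    (4,0)@(9, 1): e=[3,0,4] → █  [on edge]
    (5,0)@(11, 1): e=[5,0,2] → █  [on edge]
    (6,0)@(13, 1): e=[7,0,0] → █  [on edge]
    (7,0)@(15, 1): e=[9,0,-2] → ·  [on edge]
    (3,1)@(7, 3): e=[-7,14,0] → ·  [on edge]
    (4,1)@(9, 3): e=[-5,14,-2] → ·
    (5,1)@(11, 3): e=[-3,14,-4] → ·
    (6,1)@(13, 3): e=[-1,14,-6] → ·
    (0,2)@(1, 5): e=[-21,28,0] → ·  [on edge]
  covered (4 px):
    · · · █ █ █ █ ·
    · · · · · · · ·
    · · · · · · · ·
    · · · · · · · ·
    · · · · · · · ·
T1:
  2·area = 24
  edge (16, 2)→(15, 4): d=(-1,2) inclusive
  edge (15, 4)→(0, 10): d=(-15,6) inclusive
  edge (0, 10)→(16, 2): d=(16,-8) inclusive
    (7,1)@(15, 3): e=[1,15,8] → █
    (5,2)@(11, 5): e=[7,9,8] → █
    (6,2)@(13, 5): e=[3,-3,24] → ·
    (7,2)@(15, 5): e=[-1,-15,40] → ·
    (3,3)@(7, 7): e=[13,3,8] → █
    (4,3)@(9, 7): e=[9,-9,24] → ·
    (5,3)@(11, 7): e=[5,-21,40] → ·
    (3,4)@(7, 9): e=[11,-27,40] → ·
  covered (3 px):
    · · · · · · · ·
    · · · · · · · █
    · · · · · █ · ·
    · · · █ · · · ·
    · · · · · · · ·
T2:
  2·area = 22  (B↔C swapped to make it positive)
  edge (14, 4)→(11, 6): d=(-3,2) inclusive
  edge (11, 6)→(6, 2): d=(-5,-4) inclusive
  edge (6, 2)→(14, 4): d=(8,2) inclusive
    (4,1)@(9, 3): e=[13,7,2] → █
    (5,1)@(11, 3): e=[9,15,-2] → ·
    (4,2)@(9, 5): e=[7,-3,18] → ·
    (5,2)@(11, 5): e=[3,5,14] → █
    (6,2)@(13, 5): e=[-1,13,10] → ·
    (5,3)@(11, 7): e=[-3,-5,30] → ·
  covered (2 px):
    · · · · · · · ·
    · · · · █ · · ·
    · · · · · █ · ·
    · · · · · · · ·
    · · · · · · · ·

Final: [[7,1],[5,2],[3,3]]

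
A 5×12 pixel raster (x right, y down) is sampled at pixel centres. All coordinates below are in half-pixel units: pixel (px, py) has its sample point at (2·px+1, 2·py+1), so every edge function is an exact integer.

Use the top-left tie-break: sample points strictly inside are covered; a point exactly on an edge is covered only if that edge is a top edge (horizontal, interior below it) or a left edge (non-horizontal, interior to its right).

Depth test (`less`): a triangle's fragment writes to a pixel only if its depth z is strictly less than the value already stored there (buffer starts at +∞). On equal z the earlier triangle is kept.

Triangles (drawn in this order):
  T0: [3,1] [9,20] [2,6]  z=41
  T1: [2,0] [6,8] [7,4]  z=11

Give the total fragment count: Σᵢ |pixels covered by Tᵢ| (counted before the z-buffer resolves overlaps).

T0:
  2·area = 49
  edge (3, 1)→(9, 20): d=(6,19) right/bottom  bias=-1
  edge (9, 20)→(2, 6): d=(-7,-14) top-left  bias=+0
  edge (2, 6)→(3, 1): d=(1,-5) top-left  bias=+0
    (1,0)@(3, 1): e=[0,49,0] → ·  [on edge]
    (1,1)@(3, 3): e=[12,35,2] → █
    (2,1)@(5, 3): e=[-26,63,12] → ·
    (1,2)@(3, 5): e=[24,21,4] → █
    (2,2)@(5, 5): e=[-14,49,14] → ·
    (1,3)@(3, 7): e=[36,7,6] → █
    (2,3)@(5, 7): e=[-2,35,16] → ·
    (1,4)@(3, 9): e=[48,-7,8] → ·
    (2,4)@(5, 9): e=[10,21,18] → █
    (3,4)@(7, 9): e=[-28,49,28] → ·
    (0,5)@(1, 11): e=[98,-49,0] → ·  [on edge]
    (2,5)@(5, 11): e=[22,7,20] → █
  covered (6 px):
    · · · · ·
    · █ · · ·
    · █ · · ·
    · █ · · ·
    · · █ · ·
    · · █ · ·
    · · · · ·
    · · · █ ·
    · · · · ·
    · · · · ·
    · · · · ·
    · · · · ·
T1:
  2·area = 24  (B↔C swapped to make it positive)
  edge (2, 0)→(7, 4): d=(5,4) right/bottom  bias=-1
  edge (7, 4)→(6, 8): d=(-1,4) right/bottom  bias=-1
  edge (6, 8)→(2, 0): d=(-4,-8) top-left  bias=+0
    (1,0)@(3, 1): e=[1,19,4] → █
    (2,0)@(5, 1): e=[-7,11,20] → ·
    (1,1)@(3, 3): e=[11,17,-4] → ·
    (2,1)@(5, 3): e=[3,9,12] → █
    (3,1)@(7, 3): e=[-5,1,28] → ·
    (2,2)@(5, 5): e=[13,7,4] → █
    (3,2)@(7, 5): e=[5,-1,20] → ·
    (2,3)@(5, 7): e=[23,5,-4] → ·
  covered (3 px):
    · █ · · ·
    · · █ · ·
    · · █ · ·
    · · · · ·
    · · · · ·
    · · · · ·
    · · · · ·
    · · · · ·
    · · · · ·
    · · · · ·
    · · · · ·
    · · · · ·

Final: 9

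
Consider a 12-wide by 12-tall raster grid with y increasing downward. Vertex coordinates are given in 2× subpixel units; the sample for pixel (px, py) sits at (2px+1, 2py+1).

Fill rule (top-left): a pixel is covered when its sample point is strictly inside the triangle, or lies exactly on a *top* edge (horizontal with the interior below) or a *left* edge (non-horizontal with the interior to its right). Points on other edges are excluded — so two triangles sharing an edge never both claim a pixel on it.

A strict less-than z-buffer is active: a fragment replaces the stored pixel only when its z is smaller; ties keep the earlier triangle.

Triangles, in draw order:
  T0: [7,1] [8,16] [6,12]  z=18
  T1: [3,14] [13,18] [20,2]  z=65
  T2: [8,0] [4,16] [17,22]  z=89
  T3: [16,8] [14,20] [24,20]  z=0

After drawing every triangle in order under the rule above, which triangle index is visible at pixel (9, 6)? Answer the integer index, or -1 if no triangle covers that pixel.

T0:
  2·area = 26
  edge (7, 1)→(8, 16): d=(1,15) right/bottom  bias=-1
  edge (8, 16)→(6, 12): d=(-2,-4) top-left  bias=+0
  edge (6, 12)→(7, 1): d=(1,-11) top-left  bias=+0
    (3,0)@(7, 1): e=[0,26,0] → .  [on edge]
    (3,1)@(7, 3): e=[2,22,2] → X
    (4,1)@(9, 3): e=[-28,30,24] → .
    (3,2)@(7, 5): e=[4,18,4] → X
    (4,2)@(9, 5): e=[-26,26,26] → .
    (3,3)@(7, 7): e=[6,14,6] → X
    (4,3)@(9, 7): e=[-24,22,28] → .
    (3,4)@(7, 9): e=[8,10,8] → X
    (4,4)@(9, 9): e=[-22,18,30] → .
    (3,5)@(7, 11): e=[10,6,10] → X
    (4,5)@(9, 11): e=[-20,14,32] → .
    (3,6)@(7, 13): e=[12,2,12] → X
    (2,11)@(5, 23): e=[52,-26,0] → .  [on edge]
  covered (6 px):
    . . . . . . . . . . . .
    . . . X . . . . . . . .
    . . . X . . . . . . . .
    . . . X . . . . . . . .
    . . . X . . . . . . . .
    . . . X . . . . . . . .
    . . . X . . . . . . . .
    . . . . . . . . . . . .
    . . . . . . . . . . . .
    . . . . . . . . . . . .
    . . . . . . . . . . . .
    . . . . . . . . . . . .
T1:
  2·area = 188  (B↔C swapped to make it positive)
  edge (3, 14)→(20, 2): d=(17,-12) top-left  bias=+0
  edge (20, 2)→(13, 18): d=(-7,16) right/bottom  bias=-1
  edge (13, 18)→(3, 14): d=(-10,-4) top-left  bias=+0
    (9,1)@(19, 3): e=[5,9,174] → X
    (10,1)@(21, 3): e=[29,-23,182] → .
    (8,2)@(17, 5): e=[15,27,146] → X
    (9,2)@(19, 5): e=[39,-5,154] → .
    (6,3)@(13, 7): e=[1,77,110] → X
    (7,3)@(15, 7): e=[25,45,118] → X
    (9,3)@(19, 7): e=[73,-19,134] → .
    (5,4)@(11, 9): e=[11,95,82] → X
    (8,4)@(17, 9): e=[83,-1,106] → .
    (4,5)@(9, 11): e=[21,113,54] → X
    (8,5)@(17, 11): e=[117,-15,86] → .
    (2,6)@(5, 13): e=[7,163,18] → X
  covered (24 px):
    . . . . . . . . . . . .
    . . . . . . . . . X . .
    . . . . . . . . X . . .
    . . . . . . X X X . . .
    . . . . . X X X . . . .
    . . . . X X X X . . . .
    . . X X X X X X . . . .
    . . . X X X X . . . . .
    . . . . . X X . . . . .
    . . . . . . . . . . . .
    . . . . . . . . . . . .
    . . . . . . . . . . . .
T2:
  2·area = 232  (B↔C swapped to make it positive)
  edge (8, 0)→(17, 22): d=(9,22) right/bottom  bias=-1
  edge (17, 22)→(4, 16): d=(-13,-6) top-left  bias=+0
  edge (4, 16)→(8, 0): d=(4,-16) top-left  bias=+0
    (4,1)@(9, 3): e=[5,199,28] → X
    (5,1)@(11, 3): e=[-39,211,60] → .
    (3,2)@(7, 5): e=[67,161,4] → X
    (5,2)@(11, 5): e=[-21,185,68] → .
    (3,3)@(7, 7): e=[85,135,12] → X
    (5,3)@(11, 7): e=[-3,159,76] → .
    (3,4)@(7, 9): e=[103,109,20] → X
    (5,4)@(11, 9): e=[15,133,84] → X
    (6,4)@(13, 9): e=[-29,145,116] → .
    (3,5)@(7, 11): e=[121,83,28] → X
    (6,5)@(13, 11): e=[-11,119,124] → .
    (2,6)@(5, 13): e=[183,45,4] → X
  covered (29 px):
    . . . . . . . . . . . .
    . . . . X . . . . . . .
    . . . X X . . . . . . .
    . . . X X . . . . . . .
    . . . X X X . . . . . .
    . . . X X X . . . . . .
    . . X X X X X . . . . .
    . . X X X X X . . . . .
    . . . X X X X . . . . .
    . . . . . X X X . . . .
    . . . . . . . X . . . .
    . . . . . . . . . . . .
T3:
  2·area = 120  (B↔C swapped to make it positive)
  edge (16, 8)→(24, 20): d=(8,12) right/bottom  bias=-1
  edge (24, 20)→(14, 20): d=(-10,0) right/bottom  bias=-1
  edge (14, 20)→(16, 8): d=(2,-12) top-left  bias=+0
    (8,5)@(17, 11): e=[12,90,18] → X
    (9,5)@(19, 11): e=[-12,90,42] → .
    (8,6)@(17, 13): e=[28,70,22] → X
    (9,6)@(19, 13): e=[4,70,46] → X
    (10,6)@(21, 13): e=[-20,70,70] → .
    (7,7)@(15, 15): e=[68,50,2] → X
    (10,7)@(21, 15): e=[-4,50,74] → .
    (7,8)@(15, 17): e=[84,30,6] → X
    (10,8)@(21, 17): e=[12,30,78] → X
    (11,8)@(23, 17): e=[-12,30,102] → .
    (7,9)@(15, 19): e=[100,10,10] → X
    (11,9)@(23, 19): e=[4,10,106] → X
  covered (15 px):
    . . . . . . . . . . . .
    . . . . . . . . . . . .
    . . . . . . . . . . . .
    . . . . . . . . . . . .
    . . . . . . . . . . . .
    . . . . . . . . X . . .
    . . . . . . . . X X . .
    . . . . . . . X X X . .
    . . . . . . . X X X X .
    . . . . . . . X X X X X
    . . . . . . . . . . . .
    . . . . . . . . . . . .

Z-buffer (winner per pixel, '.' = empty):
  . . . . . . . . . . . .
  . . . 0 2 . . . . 1 . .
  . . . 0 2 . . . 1 . . .
  . . . 0 2 . 1 1 1 . . .
  . . . 0 2 1 1 1 . . . .
  . . . 0 1 1 1 1 3 . . .
  . . 1 0 1 1 1 1 3 3 . .
  . . 2 1 1 1 1 3 3 3 . .
  . . . 2 2 1 1 3 3 3 3 .
  . . . . . 2 2 3 3 3 3 3
  . . . . . . . 2 . . . .
  . . . . . . . . . . . .

Answer: 3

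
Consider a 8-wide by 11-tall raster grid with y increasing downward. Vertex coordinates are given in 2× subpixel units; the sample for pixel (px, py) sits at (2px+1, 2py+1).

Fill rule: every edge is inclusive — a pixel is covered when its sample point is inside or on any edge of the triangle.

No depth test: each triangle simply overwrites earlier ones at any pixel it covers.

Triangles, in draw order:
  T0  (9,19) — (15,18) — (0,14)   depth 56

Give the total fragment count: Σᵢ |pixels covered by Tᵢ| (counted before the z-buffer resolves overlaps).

T0:
  2·area = 39  (B↔C swapped to make it positive)
  edge (9, 19)→(0, 14): d=(-9,-5) inclusive
  edge (0, 14)→(15, 18): d=(15,4) inclusive
  edge (15, 18)→(9, 19): d=(-6,1) inclusive
    (1,7)@(3, 15): e=[6,3,30] → X
    (2,7)@(5, 15): e=[16,-5,28] → .
    (1,8)@(3, 17): e=[-12,33,18] → .
    (3,8)@(7, 17): e=[8,17,14] → X
    (4,8)@(9, 17): e=[18,9,12] → X
    (5,8)@(11, 17): e=[28,1,10] → X
    (6,8)@(13, 17): e=[38,-7,8] → .
    (3,9)@(7, 19): e=[-10,47,2] → .
    (4,9)@(9, 19): e=[0,39,0] → X  [on edge]
    (5,9)@(11, 19): e=[10,31,-2] → .
    (4,10)@(9, 21): e=[-18,69,-12] → .
  covered (5 px):
    . . . . . . . .
    . . . . . . . .
    . . . . . . . .
    . . . . . . . .
    . . . . . . . .
    . . . . . . . .
    . . . . . . . .
    . X . . . . . .
    . . . X X X . .
    . . . . X . . .
    . . . . . . . .

Result: 5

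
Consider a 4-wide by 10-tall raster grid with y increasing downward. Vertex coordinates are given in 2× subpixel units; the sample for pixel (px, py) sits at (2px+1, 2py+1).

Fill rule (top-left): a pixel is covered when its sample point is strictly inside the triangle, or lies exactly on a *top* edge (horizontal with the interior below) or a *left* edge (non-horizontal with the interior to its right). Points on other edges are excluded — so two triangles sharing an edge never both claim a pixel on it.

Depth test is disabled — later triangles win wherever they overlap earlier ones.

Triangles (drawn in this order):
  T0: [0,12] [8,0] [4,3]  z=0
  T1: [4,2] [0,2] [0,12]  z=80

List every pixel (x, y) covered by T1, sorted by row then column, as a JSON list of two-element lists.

T0:
  2·area = 24  (B↔C swapped to make it positive)
  edge (0, 12)→(4, 3): d=(4,-9) top-left  bias=+0
  edge (4, 3)→(8, 0): d=(4,-3) top-left  bias=+0
  edge (8, 0)→(0, 12): d=(-8,12) right/bottom  bias=-1
    (3,0)@(7, 1): e=[19,1,4] → █
    (2,1)@(5, 3): e=[9,3,12] → █
    (3,1)@(7, 3): e=[27,9,-12] → ·
    (2,2)@(5, 5): e=[17,11,-4] → ·
    (1,3)@(3, 7): e=[7,13,4] → █
    (2,3)@(5, 7): e=[25,19,-20] → ·
    (1,4)@(3, 9): e=[15,21,-12] → ·
  covered (3 px):
    · · · █
    · · █ ·
    · · · ·
    · █ · ·
    · · · ·
    · · · ·
    · · · ·
    · · · ·
    · · · ·
    · · · ·
T1:
  2·area = 40  (B↔C swapped to make it positive)
  edge (4, 2)→(0, 12): d=(-4,10) right/bottom  bias=-1
  edge (0, 12)→(0, 2): d=(0,-10) top-left  bias=+0
  edge (0, 2)→(4, 2): d=(4,0) top-left  bias=+0
    (0,1)@(1, 3): e=[26,10,4] → █
    (1,1)@(3, 3): e=[6,30,4] → █
    (2,1)@(5, 3): e=[-14,50,4] → ·
    (0,2)@(1, 5): e=[18,10,12] → █
    (1,2)@(3, 5): e=[-2,30,12] → ·
    (0,3)@(1, 7): e=[10,10,20] → █
    (1,3)@(3, 7): e=[-10,30,20] → ·
    (0,4)@(1, 9): e=[2,10,28] → █
    (1,4)@(3, 9): e=[-18,30,28] → ·
    (0,5)@(1, 11): e=[-6,10,36] → ·
  covered (5 px):
    · · · ·
    █ █ · ·
    █ · · ·
    █ · · ·
    █ · · ·
    · · · ·
    · · · ·
    · · · ·
    · · · ·
    · · · ·

Result: [[0,1],[1,1],[0,2],[0,3],[0,4]]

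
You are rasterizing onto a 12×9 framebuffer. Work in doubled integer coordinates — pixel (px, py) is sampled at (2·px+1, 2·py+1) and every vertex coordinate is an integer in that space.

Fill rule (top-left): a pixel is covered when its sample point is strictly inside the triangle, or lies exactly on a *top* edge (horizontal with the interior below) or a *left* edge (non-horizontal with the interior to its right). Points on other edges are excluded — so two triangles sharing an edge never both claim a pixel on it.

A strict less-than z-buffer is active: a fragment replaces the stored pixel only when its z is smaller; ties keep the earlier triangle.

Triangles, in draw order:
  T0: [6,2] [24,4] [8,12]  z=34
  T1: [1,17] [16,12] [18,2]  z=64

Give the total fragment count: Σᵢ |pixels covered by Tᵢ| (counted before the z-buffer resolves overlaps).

T0:
  2·area = 176
  edge (6, 2)→(24, 4): d=(18,2) right/bottom  bias=-1
  edge (24, 4)→(8, 12): d=(-16,8) right/bottom  bias=-1
  edge (8, 12)→(6, 2): d=(-2,-10) top-left  bias=+0
    (3,1)@(7, 3): e=[16,152,8] → #
    (4,1)@(9, 3): e=[12,136,28] → #
    (5,1)@(11, 3): e=[8,120,48] → #
    (6,1)@(13, 3): e=[4,104,68] → #
    (7,1)@(15, 3): e=[0,88,88] → ·  [on edge]
    (3,2)@(7, 5): e=[52,120,4] → #
    (7,2)@(15, 5): e=[36,56,84] → #
    (8,2)@(17, 5): e=[32,40,104] → #
    (9,2)@(19, 5): e=[28,24,124] → #
    (10,2)@(21, 5): e=[24,8,144] → #
    (11,2)@(23, 5): e=[20,-8,164] → ·
    (3,3)@(7, 7): e=[88,88,0] → #  [on edge]
    (4,8)@(9, 17): e=[264,-88,0] → ·  [on edge]
  covered (22 px):
    · · · · · · · · · · · ·
    · · · # # # # · · · · ·
    · · · # # # # # # # # ·
    · · · # # # # # # · · ·
    · · · · # # # · · · · ·
    · · · · # · · · · · · ·
    · · · · · · · · · · · ·
    · · · · · · · · · · · ·
    · · · · · · · · · · · ·
T1:
  2·area = 140  (B↔C swapped to make it positive)
  edge (1, 17)→(18, 2): d=(17,-15) top-left  bias=+0
  edge (18, 2)→(16, 12): d=(-2,10) right/bottom  bias=-1
  edge (16, 12)→(1, 17): d=(-15,5) right/bottom  bias=-1
    (8,1)@(17, 3): e=[2,8,130] → #
    (9,1)@(19, 3): e=[32,-12,120] → ·
    (7,2)@(15, 5): e=[6,24,110] → #
    (9,2)@(19, 5): e=[66,-16,90] → ·
    (6,3)@(13, 7): e=[10,40,90] → #
    (8,3)@(17, 7): e=[70,0,70] → ·  [on edge]
    (5,4)@(11, 9): e=[14,56,70] → #
    (8,4)@(17, 9): e=[104,-4,40] → ·
    (4,5)@(9, 11): e=[18,72,50] → #
    (8,5)@(17, 11): e=[138,-8,10] → ·
    (9,5)@(19, 11): e=[168,-28,0] → ·  [on edge]
    (3,6)@(7, 13): e=[22,88,30] → #
    (6,6)@(13, 13): e=[112,28,0] → ·  [on edge]
    (3,7)@(7, 15): e=[56,84,0] → ·  [on edge]
    (0,8)@(1, 17): e=[0,140,0] → ·  [on edge]
    (7,8)@(15, 17): e=[210,0,-70] → ·  [on edge]
  covered (16 px):
    · · · · · · · · · · · ·
    · · · · · · · · # · · ·
    · · · · · · · # # · · ·
    · · · · · · # # · · · ·
    · · · · · # # # · · · ·
    · · · · # # # # · · · ·
    · · · # # # · · · · · ·
    · · # · · · · · · · · ·
    · · · · · · · · · · · ·

Final: 38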